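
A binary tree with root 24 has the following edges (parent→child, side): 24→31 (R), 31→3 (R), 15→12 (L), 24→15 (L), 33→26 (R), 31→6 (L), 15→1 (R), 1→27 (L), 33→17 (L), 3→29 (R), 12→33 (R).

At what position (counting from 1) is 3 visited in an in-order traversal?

11

In-order visits the left subtree, then the node, then the right subtree.
At 24: go left to 15.
  At 15: go left to 12.
    At 12: no left child.
    Visit 12.
    At 12: go right to 33.
      At 33: go left to 17.
        17 is a leaf — visit 17.
      Visit 33.
      At 33: go right to 26.
        26 is a leaf — visit 26.
  Visit 15.
  At 15: go right to 1.
    At 1: go left to 27.
      27 is a leaf — visit 27.
    Visit 1.
    At 1: no right child.
Visit 24.
At 24: go right to 31.
  At 31: go left to 6.
    6 is a leaf — visit 6.
  Visit 31.
  At 31: go right to 3.
    At 3: no left child.
    Visit 3.
    At 3: go right to 29.
      29 is a leaf — visit 29.
Full in-order sequence: 12, 17, 33, 26, 15, 27, 1, 24, 6, 31, 3, 29.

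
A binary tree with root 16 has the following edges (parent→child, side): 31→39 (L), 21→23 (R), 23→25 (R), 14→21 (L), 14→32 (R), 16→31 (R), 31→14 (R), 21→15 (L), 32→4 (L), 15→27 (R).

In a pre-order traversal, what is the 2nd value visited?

Pre-order visits the node, then its left subtree, then its right subtree.
Visit 16.
At 16: no left child.
At 16: go right to 31.
  Visit 31.
  At 31: go left to 39.
    39 is a leaf — visit 39.
  At 31: go right to 14.
    Visit 14.
    At 14: go left to 21.
      Visit 21.
      At 21: go left to 15.
        Visit 15.
        At 15: no left child.
        At 15: go right to 27.
          27 is a leaf — visit 27.
      At 21: go right to 23.
        Visit 23.
        At 23: no left child.
        At 23: go right to 25.
          25 is a leaf — visit 25.
    At 14: go right to 32.
      Visit 32.
      At 32: go left to 4.
        4 is a leaf — visit 4.
      At 32: no right child.
Full pre-order sequence: 16, 31, 39, 14, 21, 15, 27, 23, 25, 32, 4.

31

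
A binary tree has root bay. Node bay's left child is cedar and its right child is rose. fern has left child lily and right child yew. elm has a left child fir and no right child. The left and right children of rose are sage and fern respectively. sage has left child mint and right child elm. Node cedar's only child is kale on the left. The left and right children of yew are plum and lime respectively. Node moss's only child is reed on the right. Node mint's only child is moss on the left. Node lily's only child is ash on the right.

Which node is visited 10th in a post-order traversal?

Post-order visits the left subtree, then the right subtree, then the node.
At bay: go left to cedar.
  At cedar: go left to kale.
    kale is a leaf — visit kale.
  At cedar: no right child.
  Visit cedar.
At bay: go right to rose.
  At rose: go left to sage.
    At sage: go left to mint.
      At mint: go left to moss.
        At moss: no left child.
        At moss: go right to reed.
          reed is a leaf — visit reed.
        Visit moss.
      At mint: no right child.
      Visit mint.
    At sage: go right to elm.
      At elm: go left to fir.
        fir is a leaf — visit fir.
      At elm: no right child.
      Visit elm.
    Visit sage.
  At rose: go right to fern.
    At fern: go left to lily.
      At lily: no left child.
      At lily: go right to ash.
        ash is a leaf — visit ash.
      Visit lily.
    At fern: go right to yew.
      At yew: go left to plum.
        plum is a leaf — visit plum.
      At yew: go right to lime.
        lime is a leaf — visit lime.
      Visit yew.
    Visit fern.
  Visit rose.
Visit bay.
Full post-order sequence: kale, cedar, reed, moss, mint, fir, elm, sage, ash, lily, plum, lime, yew, fern, rose, bay.

lily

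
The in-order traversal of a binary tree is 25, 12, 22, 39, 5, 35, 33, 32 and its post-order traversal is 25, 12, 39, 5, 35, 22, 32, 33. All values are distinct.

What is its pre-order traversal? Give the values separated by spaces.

The last element of post-order is the root; it splits in-order into left and right subtrees.
Root 33: left subtree has 6 nodes {25, 12, 22, 39, 5, 35}, right has 1 {32}.
  Root 22: left subtree has 2 nodes {25, 12}, right has 3 {39, 5, 35}.
    Root 12: left subtree has 1 node {25}, right has 0 { }.
    Root 35: left subtree has 2 nodes {39, 5}, right has 0 { }.
      Root 5: left subtree has 1 node {39}, right has 0 { }.

33 22 12 25 35 5 39 32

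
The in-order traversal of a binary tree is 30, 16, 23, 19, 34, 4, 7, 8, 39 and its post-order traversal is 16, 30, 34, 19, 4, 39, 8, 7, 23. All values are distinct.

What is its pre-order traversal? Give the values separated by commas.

23, 30, 16, 7, 4, 19, 34, 8, 39

The last element of post-order is the root; it splits in-order into left and right subtrees.
Root 23: left subtree has 2 nodes {30, 16}, right has 6 {19, 34, 4, 7, 8, 39}.
  Root 30: left subtree has 0 nodes { }, right has 1 {16}.
  Root 7: left subtree has 3 nodes {19, 34, 4}, right has 2 {8, 39}.
    Root 4: left subtree has 2 nodes {19, 34}, right has 0 { }.
      Root 19: left subtree has 0 nodes { }, right has 1 {34}.
    Root 8: left subtree has 0 nodes { }, right has 1 {39}.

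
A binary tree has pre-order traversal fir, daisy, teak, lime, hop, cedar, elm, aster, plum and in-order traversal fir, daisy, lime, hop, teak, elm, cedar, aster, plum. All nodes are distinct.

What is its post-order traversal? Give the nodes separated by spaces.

hop lime elm plum aster cedar teak daisy fir

The first element of pre-order is the root; it splits in-order into left and right subtrees.
Root fir: left subtree has 0 nodes { }, right has 8 {daisy, lime, hop, teak, elm, cedar, aster, plum}.
  Root daisy: left subtree has 0 nodes { }, right has 7 {lime, hop, teak, elm, cedar, aster, plum}.
    Root teak: left subtree has 2 nodes {lime, hop}, right has 4 {elm, cedar, aster, plum}.
      Root lime: left subtree has 0 nodes { }, right has 1 {hop}.
      Root cedar: left subtree has 1 node {elm}, right has 2 {aster, plum}.
        Root aster: left subtree has 0 nodes { }, right has 1 {plum}.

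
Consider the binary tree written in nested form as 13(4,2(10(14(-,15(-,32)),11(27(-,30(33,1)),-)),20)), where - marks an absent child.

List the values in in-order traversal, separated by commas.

4, 13, 14, 15, 32, 10, 27, 33, 30, 1, 11, 2, 20

In-order visits the left subtree, then the node, then the right subtree.
At 13: go left to 4.
  4 is a leaf — visit 4.
Visit 13.
At 13: go right to 2.
  At 2: go left to 10.
    At 10: go left to 14.
      At 14: no left child.
      Visit 14.
      At 14: go right to 15.
        At 15: no left child.
        Visit 15.
        At 15: go right to 32.
          32 is a leaf — visit 32.
    Visit 10.
    At 10: go right to 11.
      At 11: go left to 27.
        At 27: no left child.
        Visit 27.
        At 27: go right to 30.
          At 30: go left to 33.
            33 is a leaf — visit 33.
          Visit 30.
          At 30: go right to 1.
            1 is a leaf — visit 1.
      Visit 11.
      At 11: no right child.
  Visit 2.
  At 2: go right to 20.
    20 is a leaf — visit 20.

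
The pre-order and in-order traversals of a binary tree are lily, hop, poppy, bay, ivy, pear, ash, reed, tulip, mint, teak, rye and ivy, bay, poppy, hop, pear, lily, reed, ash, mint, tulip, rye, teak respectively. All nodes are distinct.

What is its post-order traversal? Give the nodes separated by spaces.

ivy bay poppy pear hop reed mint rye teak tulip ash lily

The first element of pre-order is the root; it splits in-order into left and right subtrees.
Root lily: left subtree has 5 nodes {ivy, bay, poppy, hop, pear}, right has 6 {reed, ash, mint, tulip, rye, teak}.
  Root hop: left subtree has 3 nodes {ivy, bay, poppy}, right has 1 {pear}.
    Root poppy: left subtree has 2 nodes {ivy, bay}, right has 0 { }.
      Root bay: left subtree has 1 node {ivy}, right has 0 { }.
  Root ash: left subtree has 1 node {reed}, right has 4 {mint, tulip, rye, teak}.
    Root tulip: left subtree has 1 node {mint}, right has 2 {rye, teak}.
      Root teak: left subtree has 1 node {rye}, right has 0 { }.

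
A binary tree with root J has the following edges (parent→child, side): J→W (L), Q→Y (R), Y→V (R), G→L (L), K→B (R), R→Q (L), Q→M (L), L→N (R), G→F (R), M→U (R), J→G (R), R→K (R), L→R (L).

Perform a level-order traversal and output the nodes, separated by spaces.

J W G L F R N Q K M Y B U V

Level-order visits nodes level by level from the root, left to right within each level.
Level 0: J
Level 1: W, G
Level 2: L, F
Level 3: R, N
Level 4: Q, K
Level 5: M, Y, B
Level 6: U, V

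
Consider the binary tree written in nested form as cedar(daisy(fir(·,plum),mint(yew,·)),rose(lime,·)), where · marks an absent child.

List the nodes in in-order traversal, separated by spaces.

fir plum daisy yew mint cedar lime rose

In-order visits the left subtree, then the node, then the right subtree.
At cedar: go left to daisy.
  At daisy: go left to fir.
    At fir: no left child.
    Visit fir.
    At fir: go right to plum.
      plum is a leaf — visit plum.
  Visit daisy.
  At daisy: go right to mint.
    At mint: go left to yew.
      yew is a leaf — visit yew.
    Visit mint.
    At mint: no right child.
Visit cedar.
At cedar: go right to rose.
  At rose: go left to lime.
    lime is a leaf — visit lime.
  Visit rose.
  At rose: no right child.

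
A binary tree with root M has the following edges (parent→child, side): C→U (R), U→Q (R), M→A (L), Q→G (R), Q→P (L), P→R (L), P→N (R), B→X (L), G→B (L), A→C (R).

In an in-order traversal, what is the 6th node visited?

In-order visits the left subtree, then the node, then the right subtree.
At M: go left to A.
  At A: no left child.
  Visit A.
  At A: go right to C.
    At C: no left child.
    Visit C.
    At C: go right to U.
      At U: no left child.
      Visit U.
      At U: go right to Q.
        At Q: go left to P.
          At P: go left to R.
            R is a leaf — visit R.
          Visit P.
          At P: go right to N.
            N is a leaf — visit N.
        Visit Q.
        At Q: go right to G.
          At G: go left to B.
            At B: go left to X.
              X is a leaf — visit X.
            Visit B.
            At B: no right child.
          Visit G.
          At G: no right child.
Visit M.
At M: no right child.
Full in-order sequence: A, C, U, R, P, N, Q, X, B, G, M.

N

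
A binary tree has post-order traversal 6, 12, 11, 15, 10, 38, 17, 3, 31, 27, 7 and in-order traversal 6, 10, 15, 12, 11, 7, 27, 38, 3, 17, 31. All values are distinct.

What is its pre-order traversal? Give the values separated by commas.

The last element of post-order is the root; it splits in-order into left and right subtrees.
Root 7: left subtree has 5 nodes {6, 10, 15, 12, 11}, right has 5 {27, 38, 3, 17, 31}.
  Root 10: left subtree has 1 node {6}, right has 3 {15, 12, 11}.
    Root 15: left subtree has 0 nodes { }, right has 2 {12, 11}.
      Root 11: left subtree has 1 node {12}, right has 0 { }.
  Root 27: left subtree has 0 nodes { }, right has 4 {38, 3, 17, 31}.
    Root 31: left subtree has 3 nodes {38, 3, 17}, right has 0 { }.
      Root 3: left subtree has 1 node {38}, right has 1 {17}.

7, 10, 6, 15, 11, 12, 27, 31, 3, 38, 17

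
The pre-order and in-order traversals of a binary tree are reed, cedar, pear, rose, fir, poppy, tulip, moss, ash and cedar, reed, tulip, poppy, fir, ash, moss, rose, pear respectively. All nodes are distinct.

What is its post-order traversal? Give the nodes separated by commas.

cedar, tulip, poppy, ash, moss, fir, rose, pear, reed

The first element of pre-order is the root; it splits in-order into left and right subtrees.
Root reed: left subtree has 1 node {cedar}, right has 7 {tulip, poppy, fir, ash, moss, rose, pear}.
  Root pear: left subtree has 6 nodes {tulip, poppy, fir, ash, moss, rose}, right has 0 { }.
    Root rose: left subtree has 5 nodes {tulip, poppy, fir, ash, moss}, right has 0 { }.
      Root fir: left subtree has 2 nodes {tulip, poppy}, right has 2 {ash, moss}.
        Root poppy: left subtree has 1 node {tulip}, right has 0 { }.
        Root moss: left subtree has 1 node {ash}, right has 0 { }.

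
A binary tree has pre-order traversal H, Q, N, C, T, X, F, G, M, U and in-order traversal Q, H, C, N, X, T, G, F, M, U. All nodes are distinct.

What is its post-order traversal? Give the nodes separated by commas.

Q, C, X, G, U, M, F, T, N, H

The first element of pre-order is the root; it splits in-order into left and right subtrees.
Root H: left subtree has 1 node {Q}, right has 8 {C, N, X, T, G, F, M, U}.
  Root N: left subtree has 1 node {C}, right has 6 {X, T, G, F, M, U}.
    Root T: left subtree has 1 node {X}, right has 4 {G, F, M, U}.
      Root F: left subtree has 1 node {G}, right has 2 {M, U}.
        Root M: left subtree has 0 nodes { }, right has 1 {U}.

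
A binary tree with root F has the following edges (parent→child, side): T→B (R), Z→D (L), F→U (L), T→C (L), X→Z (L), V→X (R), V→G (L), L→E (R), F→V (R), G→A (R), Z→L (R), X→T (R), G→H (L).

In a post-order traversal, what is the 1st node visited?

Post-order visits the left subtree, then the right subtree, then the node.
At F: go left to U.
  U is a leaf — visit U.
At F: go right to V.
  At V: go left to G.
    At G: go left to H.
      H is a leaf — visit H.
    At G: go right to A.
      A is a leaf — visit A.
    Visit G.
  At V: go right to X.
    At X: go left to Z.
      At Z: go left to D.
        D is a leaf — visit D.
      At Z: go right to L.
        At L: no left child.
        At L: go right to E.
          E is a leaf — visit E.
        Visit L.
      Visit Z.
    At X: go right to T.
      At T: go left to C.
        C is a leaf — visit C.
      At T: go right to B.
        B is a leaf — visit B.
      Visit T.
    Visit X.
  Visit V.
Visit F.
Full post-order sequence: U, H, A, G, D, E, L, Z, C, B, T, X, V, F.

U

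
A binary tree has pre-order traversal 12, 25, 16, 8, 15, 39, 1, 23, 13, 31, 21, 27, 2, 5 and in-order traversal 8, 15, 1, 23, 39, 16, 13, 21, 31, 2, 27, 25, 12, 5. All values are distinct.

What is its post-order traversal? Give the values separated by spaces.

The first element of pre-order is the root; it splits in-order into left and right subtrees.
Root 12: left subtree has 12 nodes {8, 15, 1, 23, 39, 16, 13, 21, 31, 2, 27, 25}, right has 1 {5}.
  Root 25: left subtree has 11 nodes {8, 15, 1, 23, 39, 16, 13, 21, 31, 2, 27}, right has 0 { }.
    Root 16: left subtree has 5 nodes {8, 15, 1, 23, 39}, right has 5 {13, 21, 31, 2, 27}.
      Root 8: left subtree has 0 nodes { }, right has 4 {15, 1, 23, 39}.
        Root 15: left subtree has 0 nodes { }, right has 3 {1, 23, 39}.
          Root 39: left subtree has 2 nodes {1, 23}, right has 0 { }.
            Root 1: left subtree has 0 nodes { }, right has 1 {23}.
      Root 13: left subtree has 0 nodes { }, right has 4 {21, 31, 2, 27}.
        Root 31: left subtree has 1 node {21}, right has 2 {2, 27}.
          Root 27: left subtree has 1 node {2}, right has 0 { }.

23 1 39 15 8 21 2 27 31 13 16 25 5 12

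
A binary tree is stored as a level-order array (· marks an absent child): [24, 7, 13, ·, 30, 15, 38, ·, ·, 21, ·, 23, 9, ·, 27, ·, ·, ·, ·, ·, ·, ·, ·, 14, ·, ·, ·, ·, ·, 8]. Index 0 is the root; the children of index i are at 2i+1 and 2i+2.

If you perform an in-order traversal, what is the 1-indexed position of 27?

12

In-order visits the left subtree, then the node, then the right subtree.
At 24: go left to 7.
  At 7: no left child.
  Visit 7.
  At 7: go right to 30.
    At 30: go left to 21.
      21 is a leaf — visit 21.
    Visit 30.
    At 30: no right child.
Visit 24.
At 24: go right to 13.
  At 13: go left to 15.
    At 15: go left to 23.
      At 23: go left to 14.
        14 is a leaf — visit 14.
      Visit 23.
      At 23: no right child.
    Visit 15.
    At 15: go right to 9.
      9 is a leaf — visit 9.
  Visit 13.
  At 13: go right to 38.
    At 38: no left child.
    Visit 38.
    At 38: go right to 27.
      At 27: go left to 8.
        8 is a leaf — visit 8.
      Visit 27.
      At 27: no right child.
Full in-order sequence: 7, 21, 30, 24, 14, 23, 15, 9, 13, 38, 8, 27.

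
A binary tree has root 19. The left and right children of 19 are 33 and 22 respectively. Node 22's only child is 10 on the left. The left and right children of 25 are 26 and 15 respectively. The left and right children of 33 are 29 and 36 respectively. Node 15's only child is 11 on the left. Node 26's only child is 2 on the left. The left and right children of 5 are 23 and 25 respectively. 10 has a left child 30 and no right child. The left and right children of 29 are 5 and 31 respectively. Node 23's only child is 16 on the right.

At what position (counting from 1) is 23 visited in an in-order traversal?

In-order visits the left subtree, then the node, then the right subtree.
At 19: go left to 33.
  At 33: go left to 29.
    At 29: go left to 5.
      At 5: go left to 23.
        At 23: no left child.
        Visit 23.
        At 23: go right to 16.
          16 is a leaf — visit 16.
      Visit 5.
      At 5: go right to 25.
        At 25: go left to 26.
          At 26: go left to 2.
            2 is a leaf — visit 2.
          Visit 26.
          At 26: no right child.
        Visit 25.
        At 25: go right to 15.
          At 15: go left to 11.
            11 is a leaf — visit 11.
          Visit 15.
          At 15: no right child.
    Visit 29.
    At 29: go right to 31.
      31 is a leaf — visit 31.
  Visit 33.
  At 33: go right to 36.
    36 is a leaf — visit 36.
Visit 19.
At 19: go right to 22.
  At 22: go left to 10.
    At 10: go left to 30.
      30 is a leaf — visit 30.
    Visit 10.
    At 10: no right child.
  Visit 22.
  At 22: no right child.
Full in-order sequence: 23, 16, 5, 2, 26, 25, 11, 15, 29, 31, 33, 36, 19, 30, 10, 22.

1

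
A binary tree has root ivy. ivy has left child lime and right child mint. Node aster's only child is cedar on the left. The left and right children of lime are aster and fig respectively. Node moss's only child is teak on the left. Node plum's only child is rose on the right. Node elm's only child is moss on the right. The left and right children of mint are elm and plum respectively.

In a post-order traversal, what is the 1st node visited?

Post-order visits the left subtree, then the right subtree, then the node.
At ivy: go left to lime.
  At lime: go left to aster.
    At aster: go left to cedar.
      cedar is a leaf — visit cedar.
    At aster: no right child.
    Visit aster.
  At lime: go right to fig.
    fig is a leaf — visit fig.
  Visit lime.
At ivy: go right to mint.
  At mint: go left to elm.
    At elm: no left child.
    At elm: go right to moss.
      At moss: go left to teak.
        teak is a leaf — visit teak.
      At moss: no right child.
      Visit moss.
    Visit elm.
  At mint: go right to plum.
    At plum: no left child.
    At plum: go right to rose.
      rose is a leaf — visit rose.
    Visit plum.
  Visit mint.
Visit ivy.
Full post-order sequence: cedar, aster, fig, lime, teak, moss, elm, rose, plum, mint, ivy.

cedar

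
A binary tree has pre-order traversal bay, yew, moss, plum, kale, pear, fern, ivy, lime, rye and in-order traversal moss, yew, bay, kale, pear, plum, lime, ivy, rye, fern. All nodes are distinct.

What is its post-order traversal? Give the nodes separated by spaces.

The first element of pre-order is the root; it splits in-order into left and right subtrees.
Root bay: left subtree has 2 nodes {moss, yew}, right has 7 {kale, pear, plum, lime, ivy, rye, fern}.
  Root yew: left subtree has 1 node {moss}, right has 0 { }.
  Root plum: left subtree has 2 nodes {kale, pear}, right has 4 {lime, ivy, rye, fern}.
    Root kale: left subtree has 0 nodes { }, right has 1 {pear}.
    Root fern: left subtree has 3 nodes {lime, ivy, rye}, right has 0 { }.
      Root ivy: left subtree has 1 node {lime}, right has 1 {rye}.

moss yew pear kale lime rye ivy fern plum bay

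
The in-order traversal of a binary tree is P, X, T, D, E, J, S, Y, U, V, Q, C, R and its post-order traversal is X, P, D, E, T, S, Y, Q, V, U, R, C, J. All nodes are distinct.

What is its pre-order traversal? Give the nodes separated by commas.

J, T, P, X, E, D, C, U, Y, S, V, Q, R

The last element of post-order is the root; it splits in-order into left and right subtrees.
Root J: left subtree has 5 nodes {P, X, T, D, E}, right has 7 {S, Y, U, V, Q, C, R}.
  Root T: left subtree has 2 nodes {P, X}, right has 2 {D, E}.
    Root P: left subtree has 0 nodes { }, right has 1 {X}.
    Root E: left subtree has 1 node {D}, right has 0 { }.
  Root C: left subtree has 5 nodes {S, Y, U, V, Q}, right has 1 {R}.
    Root U: left subtree has 2 nodes {S, Y}, right has 2 {V, Q}.
      Root Y: left subtree has 1 node {S}, right has 0 { }.
      Root V: left subtree has 0 nodes { }, right has 1 {Q}.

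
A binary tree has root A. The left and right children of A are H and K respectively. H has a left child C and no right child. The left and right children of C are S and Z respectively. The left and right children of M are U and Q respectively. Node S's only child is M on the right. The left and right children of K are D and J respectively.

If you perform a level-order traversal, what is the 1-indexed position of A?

1

Level-order visits nodes level by level from the root, left to right within each level.
Level 0: A
Level 1: H, K
Level 2: C, D, J
Level 3: S, Z
Level 4: M
Level 5: U, Q
Full level-order sequence: A, H, K, C, D, J, S, Z, M, U, Q.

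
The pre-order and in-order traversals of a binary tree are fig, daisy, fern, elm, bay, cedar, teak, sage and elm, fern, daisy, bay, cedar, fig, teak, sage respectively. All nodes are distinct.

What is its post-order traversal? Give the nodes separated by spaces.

elm fern cedar bay daisy sage teak fig

The first element of pre-order is the root; it splits in-order into left and right subtrees.
Root fig: left subtree has 5 nodes {elm, fern, daisy, bay, cedar}, right has 2 {teak, sage}.
  Root daisy: left subtree has 2 nodes {elm, fern}, right has 2 {bay, cedar}.
    Root fern: left subtree has 1 node {elm}, right has 0 { }.
    Root bay: left subtree has 0 nodes { }, right has 1 {cedar}.
  Root teak: left subtree has 0 nodes { }, right has 1 {sage}.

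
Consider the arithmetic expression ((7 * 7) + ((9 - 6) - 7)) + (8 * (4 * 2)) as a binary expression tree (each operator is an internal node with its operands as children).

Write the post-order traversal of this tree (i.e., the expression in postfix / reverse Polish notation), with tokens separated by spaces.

7 7 * 9 6 - 7 - + 8 4 2 * * +

Post-order on an expression tree gives postfix notation: for each operator, emit left operand, right operand, then the operator.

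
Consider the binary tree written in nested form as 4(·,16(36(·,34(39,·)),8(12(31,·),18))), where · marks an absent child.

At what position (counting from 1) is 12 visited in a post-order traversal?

5

Post-order visits the left subtree, then the right subtree, then the node.
At 4: no left child.
At 4: go right to 16.
  At 16: go left to 36.
    At 36: no left child.
    At 36: go right to 34.
      At 34: go left to 39.
        39 is a leaf — visit 39.
      At 34: no right child.
      Visit 34.
    Visit 36.
  At 16: go right to 8.
    At 8: go left to 12.
      At 12: go left to 31.
        31 is a leaf — visit 31.
      At 12: no right child.
      Visit 12.
    At 8: go right to 18.
      18 is a leaf — visit 18.
    Visit 8.
  Visit 16.
Visit 4.
Full post-order sequence: 39, 34, 36, 31, 12, 18, 8, 16, 4.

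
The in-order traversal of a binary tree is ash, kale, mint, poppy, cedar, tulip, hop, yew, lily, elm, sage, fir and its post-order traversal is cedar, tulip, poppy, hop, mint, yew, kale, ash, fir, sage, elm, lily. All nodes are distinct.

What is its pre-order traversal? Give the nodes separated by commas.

lily, ash, kale, yew, mint, hop, poppy, tulip, cedar, elm, sage, fir

The last element of post-order is the root; it splits in-order into left and right subtrees.
Root lily: left subtree has 8 nodes {ash, kale, mint, poppy, cedar, tulip, hop, yew}, right has 3 {elm, sage, fir}.
  Root ash: left subtree has 0 nodes { }, right has 7 {kale, mint, poppy, cedar, tulip, hop, yew}.
    Root kale: left subtree has 0 nodes { }, right has 6 {mint, poppy, cedar, tulip, hop, yew}.
      Root yew: left subtree has 5 nodes {mint, poppy, cedar, tulip, hop}, right has 0 { }.
        Root mint: left subtree has 0 nodes { }, right has 4 {poppy, cedar, tulip, hop}.
          Root hop: left subtree has 3 nodes {poppy, cedar, tulip}, right has 0 { }.
            Root poppy: left subtree has 0 nodes { }, right has 2 {cedar, tulip}.
              Root tulip: left subtree has 1 node {cedar}, right has 0 { }.
  Root elm: left subtree has 0 nodes { }, right has 2 {sage, fir}.
    Root sage: left subtree has 0 nodes { }, right has 1 {fir}.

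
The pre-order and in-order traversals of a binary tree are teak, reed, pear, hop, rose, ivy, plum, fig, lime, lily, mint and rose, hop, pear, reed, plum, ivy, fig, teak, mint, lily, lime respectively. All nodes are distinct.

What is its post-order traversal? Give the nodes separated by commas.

The first element of pre-order is the root; it splits in-order into left and right subtrees.
Root teak: left subtree has 7 nodes {rose, hop, pear, reed, plum, ivy, fig}, right has 3 {mint, lily, lime}.
  Root reed: left subtree has 3 nodes {rose, hop, pear}, right has 3 {plum, ivy, fig}.
    Root pear: left subtree has 2 nodes {rose, hop}, right has 0 { }.
      Root hop: left subtree has 1 node {rose}, right has 0 { }.
    Root ivy: left subtree has 1 node {plum}, right has 1 {fig}.
  Root lime: left subtree has 2 nodes {mint, lily}, right has 0 { }.
    Root lily: left subtree has 1 node {mint}, right has 0 { }.

rose, hop, pear, plum, fig, ivy, reed, mint, lily, lime, teak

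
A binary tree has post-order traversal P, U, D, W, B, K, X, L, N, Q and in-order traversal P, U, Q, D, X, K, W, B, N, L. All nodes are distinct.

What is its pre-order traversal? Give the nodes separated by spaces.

Q U P N X D K B W L

The last element of post-order is the root; it splits in-order into left and right subtrees.
Root Q: left subtree has 2 nodes {P, U}, right has 7 {D, X, K, W, B, N, L}.
  Root U: left subtree has 1 node {P}, right has 0 { }.
  Root N: left subtree has 5 nodes {D, X, K, W, B}, right has 1 {L}.
    Root X: left subtree has 1 node {D}, right has 3 {K, W, B}.
      Root K: left subtree has 0 nodes { }, right has 2 {W, B}.
        Root B: left subtree has 1 node {W}, right has 0 { }.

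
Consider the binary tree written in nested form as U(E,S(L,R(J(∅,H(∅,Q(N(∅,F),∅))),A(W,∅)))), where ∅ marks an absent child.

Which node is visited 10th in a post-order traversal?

R

Post-order visits the left subtree, then the right subtree, then the node.
At U: go left to E.
  E is a leaf — visit E.
At U: go right to S.
  At S: go left to L.
    L is a leaf — visit L.
  At S: go right to R.
    At R: go left to J.
      At J: no left child.
      At J: go right to H.
        At H: no left child.
        At H: go right to Q.
          At Q: go left to N.
            At N: no left child.
            At N: go right to F.
              F is a leaf — visit F.
            Visit N.
          At Q: no right child.
          Visit Q.
        Visit H.
      Visit J.
    At R: go right to A.
      At A: go left to W.
        W is a leaf — visit W.
      At A: no right child.
      Visit A.
    Visit R.
  Visit S.
Visit U.
Full post-order sequence: E, L, F, N, Q, H, J, W, A, R, S, U.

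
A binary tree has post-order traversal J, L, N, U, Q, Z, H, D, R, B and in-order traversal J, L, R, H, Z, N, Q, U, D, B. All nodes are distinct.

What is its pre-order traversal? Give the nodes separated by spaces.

The last element of post-order is the root; it splits in-order into left and right subtrees.
Root B: left subtree has 9 nodes {J, L, R, H, Z, N, Q, U, D}, right has 0 { }.
  Root R: left subtree has 2 nodes {J, L}, right has 6 {H, Z, N, Q, U, D}.
    Root L: left subtree has 1 node {J}, right has 0 { }.
    Root D: left subtree has 5 nodes {H, Z, N, Q, U}, right has 0 { }.
      Root H: left subtree has 0 nodes { }, right has 4 {Z, N, Q, U}.
        Root Z: left subtree has 0 nodes { }, right has 3 {N, Q, U}.
          Root Q: left subtree has 1 node {N}, right has 1 {U}.

B R L J D H Z Q N U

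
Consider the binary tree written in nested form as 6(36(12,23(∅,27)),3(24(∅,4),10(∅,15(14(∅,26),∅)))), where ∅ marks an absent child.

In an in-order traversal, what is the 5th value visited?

6

In-order visits the left subtree, then the node, then the right subtree.
At 6: go left to 36.
  At 36: go left to 12.
    12 is a leaf — visit 12.
  Visit 36.
  At 36: go right to 23.
    At 23: no left child.
    Visit 23.
    At 23: go right to 27.
      27 is a leaf — visit 27.
Visit 6.
At 6: go right to 3.
  At 3: go left to 24.
    At 24: no left child.
    Visit 24.
    At 24: go right to 4.
      4 is a leaf — visit 4.
  Visit 3.
  At 3: go right to 10.
    At 10: no left child.
    Visit 10.
    At 10: go right to 15.
      At 15: go left to 14.
        At 14: no left child.
        Visit 14.
        At 14: go right to 26.
          26 is a leaf — visit 26.
      Visit 15.
      At 15: no right child.
Full in-order sequence: 12, 36, 23, 27, 6, 24, 4, 3, 10, 14, 26, 15.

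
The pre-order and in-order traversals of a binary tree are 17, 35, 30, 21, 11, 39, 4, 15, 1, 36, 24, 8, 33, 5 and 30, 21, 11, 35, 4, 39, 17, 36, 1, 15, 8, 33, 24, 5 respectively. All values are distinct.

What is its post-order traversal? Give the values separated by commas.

11, 21, 30, 4, 39, 35, 36, 1, 33, 8, 5, 24, 15, 17

The first element of pre-order is the root; it splits in-order into left and right subtrees.
Root 17: left subtree has 6 nodes {30, 21, 11, 35, 4, 39}, right has 7 {36, 1, 15, 8, 33, 24, 5}.
  Root 35: left subtree has 3 nodes {30, 21, 11}, right has 2 {4, 39}.
    Root 30: left subtree has 0 nodes { }, right has 2 {21, 11}.
      Root 21: left subtree has 0 nodes { }, right has 1 {11}.
    Root 39: left subtree has 1 node {4}, right has 0 { }.
  Root 15: left subtree has 2 nodes {36, 1}, right has 4 {8, 33, 24, 5}.
    Root 1: left subtree has 1 node {36}, right has 0 { }.
    Root 24: left subtree has 2 nodes {8, 33}, right has 1 {5}.
      Root 8: left subtree has 0 nodes { }, right has 1 {33}.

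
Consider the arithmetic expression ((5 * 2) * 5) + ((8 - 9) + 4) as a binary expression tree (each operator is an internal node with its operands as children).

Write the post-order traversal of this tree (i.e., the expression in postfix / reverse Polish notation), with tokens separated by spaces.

Post-order on an expression tree gives postfix notation: for each operator, emit left operand, right operand, then the operator.

5 2 * 5 * 8 9 - 4 + +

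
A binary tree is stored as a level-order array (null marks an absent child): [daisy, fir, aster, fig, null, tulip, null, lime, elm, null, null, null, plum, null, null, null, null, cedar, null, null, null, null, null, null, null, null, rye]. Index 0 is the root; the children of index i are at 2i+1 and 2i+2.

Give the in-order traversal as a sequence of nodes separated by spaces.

In-order visits the left subtree, then the node, then the right subtree.
At daisy: go left to fir.
  At fir: go left to fig.
    At fig: go left to lime.
      lime is a leaf — visit lime.
    Visit fig.
    At fig: go right to elm.
      At elm: go left to cedar.
        cedar is a leaf — visit cedar.
      Visit elm.
      At elm: no right child.
  Visit fir.
  At fir: no right child.
Visit daisy.
At daisy: go right to aster.
  At aster: go left to tulip.
    At tulip: no left child.
    Visit tulip.
    At tulip: go right to plum.
      At plum: no left child.
      Visit plum.
      At plum: go right to rye.
        rye is a leaf — visit rye.
  Visit aster.
  At aster: no right child.

lime fig cedar elm fir daisy tulip plum rye aster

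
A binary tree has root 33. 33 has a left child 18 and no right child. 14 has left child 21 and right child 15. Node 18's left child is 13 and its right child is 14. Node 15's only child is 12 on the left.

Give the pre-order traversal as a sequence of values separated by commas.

Pre-order visits the node, then its left subtree, then its right subtree.
Visit 33.
At 33: go left to 18.
  Visit 18.
  At 18: go left to 13.
    13 is a leaf — visit 13.
  At 18: go right to 14.
    Visit 14.
    At 14: go left to 21.
      21 is a leaf — visit 21.
    At 14: go right to 15.
      Visit 15.
      At 15: go left to 12.
        12 is a leaf — visit 12.
      At 15: no right child.
At 33: no right child.

33, 18, 13, 14, 21, 15, 12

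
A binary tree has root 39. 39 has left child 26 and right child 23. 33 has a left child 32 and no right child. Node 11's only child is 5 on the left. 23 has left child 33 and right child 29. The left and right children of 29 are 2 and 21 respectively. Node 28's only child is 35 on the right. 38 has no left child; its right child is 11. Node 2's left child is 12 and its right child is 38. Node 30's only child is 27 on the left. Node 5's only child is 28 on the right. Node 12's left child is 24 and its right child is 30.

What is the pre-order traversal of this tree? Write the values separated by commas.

Pre-order visits the node, then its left subtree, then its right subtree.
Visit 39.
At 39: go left to 26.
  26 is a leaf — visit 26.
At 39: go right to 23.
  Visit 23.
  At 23: go left to 33.
    Visit 33.
    At 33: go left to 32.
      32 is a leaf — visit 32.
    At 33: no right child.
  At 23: go right to 29.
    Visit 29.
    At 29: go left to 2.
      Visit 2.
      At 2: go left to 12.
        Visit 12.
        At 12: go left to 24.
          24 is a leaf — visit 24.
        At 12: go right to 30.
          Visit 30.
          At 30: go left to 27.
            27 is a leaf — visit 27.
          At 30: no right child.
      At 2: go right to 38.
        Visit 38.
        At 38: no left child.
        At 38: go right to 11.
          Visit 11.
          At 11: go left to 5.
            Visit 5.
            At 5: no left child.
            At 5: go right to 28.
              Visit 28.
              At 28: no left child.
              At 28: go right to 35.
                35 is a leaf — visit 35.
          At 11: no right child.
    At 29: go right to 21.
      21 is a leaf — visit 21.

39, 26, 23, 33, 32, 29, 2, 12, 24, 30, 27, 38, 11, 5, 28, 35, 21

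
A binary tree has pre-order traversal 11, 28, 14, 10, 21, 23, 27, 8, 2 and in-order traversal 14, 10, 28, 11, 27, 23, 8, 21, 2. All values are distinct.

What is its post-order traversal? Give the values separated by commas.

The first element of pre-order is the root; it splits in-order into left and right subtrees.
Root 11: left subtree has 3 nodes {14, 10, 28}, right has 5 {27, 23, 8, 21, 2}.
  Root 28: left subtree has 2 nodes {14, 10}, right has 0 { }.
    Root 14: left subtree has 0 nodes { }, right has 1 {10}.
  Root 21: left subtree has 3 nodes {27, 23, 8}, right has 1 {2}.
    Root 23: left subtree has 1 node {27}, right has 1 {8}.

10, 14, 28, 27, 8, 23, 2, 21, 11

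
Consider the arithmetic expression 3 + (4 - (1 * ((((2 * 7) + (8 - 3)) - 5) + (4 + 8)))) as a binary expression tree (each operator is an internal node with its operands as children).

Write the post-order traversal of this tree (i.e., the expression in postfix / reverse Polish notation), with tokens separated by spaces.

3 4 1 2 7 * 8 3 - + 5 - 4 8 + + * - +

Post-order on an expression tree gives postfix notation: for each operator, emit left operand, right operand, then the operator.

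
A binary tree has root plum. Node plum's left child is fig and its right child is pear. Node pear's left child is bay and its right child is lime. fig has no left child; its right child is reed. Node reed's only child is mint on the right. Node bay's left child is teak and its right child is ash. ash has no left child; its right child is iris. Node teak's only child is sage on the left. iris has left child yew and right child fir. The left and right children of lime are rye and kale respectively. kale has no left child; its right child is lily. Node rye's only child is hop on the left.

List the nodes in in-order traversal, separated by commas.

In-order visits the left subtree, then the node, then the right subtree.
At plum: go left to fig.
  At fig: no left child.
  Visit fig.
  At fig: go right to reed.
    At reed: no left child.
    Visit reed.
    At reed: go right to mint.
      mint is a leaf — visit mint.
Visit plum.
At plum: go right to pear.
  At pear: go left to bay.
    At bay: go left to teak.
      At teak: go left to sage.
        sage is a leaf — visit sage.
      Visit teak.
      At teak: no right child.
    Visit bay.
    At bay: go right to ash.
      At ash: no left child.
      Visit ash.
      At ash: go right to iris.
        At iris: go left to yew.
          yew is a leaf — visit yew.
        Visit iris.
        At iris: go right to fir.
          fir is a leaf — visit fir.
  Visit pear.
  At pear: go right to lime.
    At lime: go left to rye.
      At rye: go left to hop.
        hop is a leaf — visit hop.
      Visit rye.
      At rye: no right child.
    Visit lime.
    At lime: go right to kale.
      At kale: no left child.
      Visit kale.
      At kale: go right to lily.
        lily is a leaf — visit lily.

fig, reed, mint, plum, sage, teak, bay, ash, yew, iris, fir, pear, hop, rye, lime, kale, lily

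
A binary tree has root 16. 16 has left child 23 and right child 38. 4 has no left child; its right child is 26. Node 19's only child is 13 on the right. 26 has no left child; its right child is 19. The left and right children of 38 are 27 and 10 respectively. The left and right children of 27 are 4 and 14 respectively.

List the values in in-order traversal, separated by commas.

23, 16, 4, 26, 19, 13, 27, 14, 38, 10

In-order visits the left subtree, then the node, then the right subtree.
At 16: go left to 23.
  23 is a leaf — visit 23.
Visit 16.
At 16: go right to 38.
  At 38: go left to 27.
    At 27: go left to 4.
      At 4: no left child.
      Visit 4.
      At 4: go right to 26.
        At 26: no left child.
        Visit 26.
        At 26: go right to 19.
          At 19: no left child.
          Visit 19.
          At 19: go right to 13.
            13 is a leaf — visit 13.
    Visit 27.
    At 27: go right to 14.
      14 is a leaf — visit 14.
  Visit 38.
  At 38: go right to 10.
    10 is a leaf — visit 10.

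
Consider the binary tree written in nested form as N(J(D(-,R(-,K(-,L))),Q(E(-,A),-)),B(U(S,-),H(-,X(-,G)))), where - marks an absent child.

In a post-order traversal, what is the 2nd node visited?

Post-order visits the left subtree, then the right subtree, then the node.
At N: go left to J.
  At J: go left to D.
    At D: no left child.
    At D: go right to R.
      At R: no left child.
      At R: go right to K.
        At K: no left child.
        At K: go right to L.
          L is a leaf — visit L.
        Visit K.
      Visit R.
    Visit D.
  At J: go right to Q.
    At Q: go left to E.
      At E: no left child.
      At E: go right to A.
        A is a leaf — visit A.
      Visit E.
    At Q: no right child.
    Visit Q.
  Visit J.
At N: go right to B.
  At B: go left to U.
    At U: go left to S.
      S is a leaf — visit S.
    At U: no right child.
    Visit U.
  At B: go right to H.
    At H: no left child.
    At H: go right to X.
      At X: no left child.
      At X: go right to G.
        G is a leaf — visit G.
      Visit X.
    Visit H.
  Visit B.
Visit N.
Full post-order sequence: L, K, R, D, A, E, Q, J, S, U, G, X, H, B, N.

K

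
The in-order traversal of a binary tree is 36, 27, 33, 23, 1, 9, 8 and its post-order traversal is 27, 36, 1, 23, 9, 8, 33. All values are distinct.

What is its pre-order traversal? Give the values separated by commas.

The last element of post-order is the root; it splits in-order into left and right subtrees.
Root 33: left subtree has 2 nodes {36, 27}, right has 4 {23, 1, 9, 8}.
  Root 36: left subtree has 0 nodes { }, right has 1 {27}.
  Root 8: left subtree has 3 nodes {23, 1, 9}, right has 0 { }.
    Root 9: left subtree has 2 nodes {23, 1}, right has 0 { }.
      Root 23: left subtree has 0 nodes { }, right has 1 {1}.

33, 36, 27, 8, 9, 23, 1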